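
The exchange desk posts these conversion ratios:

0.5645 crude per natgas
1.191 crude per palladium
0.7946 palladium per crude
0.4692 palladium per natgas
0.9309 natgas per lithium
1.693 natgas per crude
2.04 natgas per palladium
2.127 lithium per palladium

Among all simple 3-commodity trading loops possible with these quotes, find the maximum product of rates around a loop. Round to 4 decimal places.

crude→natgas→palladium→crude: 1.693 × 0.4692 × 1.191 = 0.94608
palladium→lithium→natgas→palladium: 2.127 × 0.9309 × 0.4692 = 0.92903
crude→palladium→natgas→crude: 0.7946 × 2.04 × 0.5645 = 0.91505
Maximum is crude→natgas→palladium→crude at 0.9461; no arbitrage — every cycle loses value.

0.9461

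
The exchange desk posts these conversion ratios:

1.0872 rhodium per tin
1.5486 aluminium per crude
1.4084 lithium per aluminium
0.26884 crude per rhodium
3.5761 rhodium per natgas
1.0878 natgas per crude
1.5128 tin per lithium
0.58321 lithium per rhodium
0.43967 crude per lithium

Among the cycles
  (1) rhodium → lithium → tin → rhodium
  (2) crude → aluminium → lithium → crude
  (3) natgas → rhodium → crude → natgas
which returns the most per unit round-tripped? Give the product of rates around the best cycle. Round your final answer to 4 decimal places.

(1) 0.58321 × 1.5128 × 1.0872 = 0.95921
(2) 1.5486 × 1.4084 × 0.43967 = 0.95894
(3) 3.5761 × 0.26884 × 1.0878 = 1.04581
Highest is cycle (3) at 1.0458 (>1, arbitrage).

1.0458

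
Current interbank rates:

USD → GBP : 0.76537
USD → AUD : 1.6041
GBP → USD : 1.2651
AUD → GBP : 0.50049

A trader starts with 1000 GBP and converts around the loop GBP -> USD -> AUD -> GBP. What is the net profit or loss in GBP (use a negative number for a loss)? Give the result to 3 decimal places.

15.668

1000 GBP × 1.2651 = 1265.1 USD
1265.1 USD × 1.6041 = 2029.34691 AUD
2029.34691 AUD × 0.50049 = 1015.6678349859 GBP
Net change: 1015.6678349859 − 1000 = 15.6678349859 GBP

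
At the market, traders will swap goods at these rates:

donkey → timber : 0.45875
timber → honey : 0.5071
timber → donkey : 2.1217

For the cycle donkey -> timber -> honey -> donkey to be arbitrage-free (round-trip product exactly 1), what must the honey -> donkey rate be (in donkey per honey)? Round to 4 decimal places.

Known legs of the cycle: 0.45875 × 0.5071 = 0.232632125
For no arbitrage the full-cycle product must be 1, so the missing rate is 1 / 0.232632125 ≈ 4.298632.

4.2986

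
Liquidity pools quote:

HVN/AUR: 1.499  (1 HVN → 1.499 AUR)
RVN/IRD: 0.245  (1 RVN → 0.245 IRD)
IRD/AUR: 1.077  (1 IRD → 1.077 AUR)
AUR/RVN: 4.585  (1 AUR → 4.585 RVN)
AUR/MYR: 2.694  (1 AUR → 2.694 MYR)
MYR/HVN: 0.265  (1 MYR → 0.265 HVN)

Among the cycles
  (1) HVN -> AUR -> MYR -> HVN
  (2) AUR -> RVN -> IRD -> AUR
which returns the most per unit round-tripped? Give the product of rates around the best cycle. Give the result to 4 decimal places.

1.2098

(1) 1.499 × 2.694 × 0.265 = 1.07015
(2) 4.585 × 0.245 × 1.077 = 1.20982
Highest is cycle (2) at 1.2098 (>1, arbitrage).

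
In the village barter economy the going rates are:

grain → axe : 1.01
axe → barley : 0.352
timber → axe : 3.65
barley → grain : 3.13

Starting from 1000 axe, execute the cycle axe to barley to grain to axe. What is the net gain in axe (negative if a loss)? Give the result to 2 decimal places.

1000 axe × 0.352 = 352 barley
352 barley × 3.13 = 1101.76 grain
1101.76 grain × 1.01 = 1112.7776 axe
Net change: 1112.7776 − 1000 = 112.7776 axe

112.78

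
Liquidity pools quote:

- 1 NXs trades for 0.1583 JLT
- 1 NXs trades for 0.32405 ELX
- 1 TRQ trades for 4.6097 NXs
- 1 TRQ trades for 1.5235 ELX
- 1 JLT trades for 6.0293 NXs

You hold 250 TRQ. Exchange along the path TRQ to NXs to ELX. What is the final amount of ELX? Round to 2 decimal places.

373.44

250 TRQ × 4.6097 = 1152.425 NXs
1152.425 NXs × 0.32405 = 373.44332125 ELX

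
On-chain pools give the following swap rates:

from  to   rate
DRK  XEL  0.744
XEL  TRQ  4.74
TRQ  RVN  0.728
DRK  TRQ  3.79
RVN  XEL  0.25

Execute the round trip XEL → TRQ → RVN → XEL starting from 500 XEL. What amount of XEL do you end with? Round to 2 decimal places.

431.34

500 XEL × 4.74 = 2370 TRQ
2370 TRQ × 0.728 = 1725.36 RVN
1725.36 RVN × 0.25 = 431.34 XEL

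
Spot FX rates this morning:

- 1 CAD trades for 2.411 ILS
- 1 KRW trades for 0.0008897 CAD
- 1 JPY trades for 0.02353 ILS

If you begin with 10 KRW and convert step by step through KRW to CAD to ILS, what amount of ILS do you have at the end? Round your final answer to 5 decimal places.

10 KRW × 0.0008897 = 0.008897 CAD
0.008897 CAD × 2.411 = 0.021450667 ILS

0.02145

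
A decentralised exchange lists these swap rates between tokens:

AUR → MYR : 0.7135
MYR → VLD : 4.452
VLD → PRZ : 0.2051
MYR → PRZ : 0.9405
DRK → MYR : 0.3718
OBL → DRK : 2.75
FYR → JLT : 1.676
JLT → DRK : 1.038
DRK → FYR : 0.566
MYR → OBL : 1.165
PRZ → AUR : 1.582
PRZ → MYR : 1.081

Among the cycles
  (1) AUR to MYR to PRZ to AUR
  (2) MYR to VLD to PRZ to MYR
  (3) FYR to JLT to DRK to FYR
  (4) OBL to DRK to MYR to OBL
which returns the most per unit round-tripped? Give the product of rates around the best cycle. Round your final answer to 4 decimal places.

1.1912

(1) 0.7135 × 0.9405 × 1.582 = 1.06160
(2) 4.452 × 0.2051 × 1.081 = 0.98707
(3) 1.676 × 1.038 × 0.566 = 0.98466
(4) 2.75 × 0.3718 × 1.165 = 1.19115
Highest is cycle (4) at 1.1912 (>1, arbitrage).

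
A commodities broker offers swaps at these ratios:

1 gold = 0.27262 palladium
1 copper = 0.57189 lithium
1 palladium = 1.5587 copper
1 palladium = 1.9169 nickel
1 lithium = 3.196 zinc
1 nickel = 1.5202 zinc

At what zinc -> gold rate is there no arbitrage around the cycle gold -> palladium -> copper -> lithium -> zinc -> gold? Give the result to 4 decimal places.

1.2875

Known legs of the cycle: 0.27262 × 1.5587 × 0.57189 × 3.196 = 0.77667535053186936
For no arbitrage the full-cycle product must be 1, so the missing rate is 1 / 0.77667535053186936 ≈ 1.287539.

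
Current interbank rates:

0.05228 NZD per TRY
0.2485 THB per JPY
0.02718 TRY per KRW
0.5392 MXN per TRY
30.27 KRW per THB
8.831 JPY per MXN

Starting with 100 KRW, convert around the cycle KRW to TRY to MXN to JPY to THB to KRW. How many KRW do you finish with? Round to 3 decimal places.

100 KRW × 0.02718 = 2.718 TRY
2.718 TRY × 0.5392 = 1.4655456 MXN
1.4655456 MXN × 8.831 = 12.9422331936 JPY
12.9422331936 JPY × 0.2485 = 3.2161449486096 THB
3.2161449486096 THB × 30.27 = 97.352707594412592 KRW

97.353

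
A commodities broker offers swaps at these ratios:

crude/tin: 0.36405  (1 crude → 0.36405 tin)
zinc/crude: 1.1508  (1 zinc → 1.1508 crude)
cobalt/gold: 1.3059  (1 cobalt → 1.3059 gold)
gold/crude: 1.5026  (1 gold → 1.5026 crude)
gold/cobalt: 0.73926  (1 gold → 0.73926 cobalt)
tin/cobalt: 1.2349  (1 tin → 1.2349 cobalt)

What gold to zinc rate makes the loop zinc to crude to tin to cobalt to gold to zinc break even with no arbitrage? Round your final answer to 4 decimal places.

Known legs of the cycle: 1.1508 × 0.36405 × 1.2349 × 1.3059 = 0.6756201615480534
For no arbitrage the full-cycle product must be 1, so the missing rate is 1 / 0.6756201615480534 ≈ 1.480122.

1.4801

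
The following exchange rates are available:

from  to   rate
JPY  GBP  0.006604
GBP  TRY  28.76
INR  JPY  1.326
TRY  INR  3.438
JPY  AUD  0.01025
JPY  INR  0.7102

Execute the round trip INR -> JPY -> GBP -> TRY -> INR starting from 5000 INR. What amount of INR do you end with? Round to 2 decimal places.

5000 INR × 1.326 = 6630 JPY
6630 JPY × 0.006604 = 43.78452 GBP
43.78452 GBP × 28.76 = 1259.2427952 TRY
1259.2427952 TRY × 3.438 = 4329.2767298976 INR

4329.28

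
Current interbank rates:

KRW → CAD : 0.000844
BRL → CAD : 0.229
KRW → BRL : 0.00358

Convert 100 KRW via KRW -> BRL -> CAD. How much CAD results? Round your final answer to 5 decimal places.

100 KRW × 0.00358 = 0.358 BRL
0.358 BRL × 0.229 = 0.081982 CAD

0.08198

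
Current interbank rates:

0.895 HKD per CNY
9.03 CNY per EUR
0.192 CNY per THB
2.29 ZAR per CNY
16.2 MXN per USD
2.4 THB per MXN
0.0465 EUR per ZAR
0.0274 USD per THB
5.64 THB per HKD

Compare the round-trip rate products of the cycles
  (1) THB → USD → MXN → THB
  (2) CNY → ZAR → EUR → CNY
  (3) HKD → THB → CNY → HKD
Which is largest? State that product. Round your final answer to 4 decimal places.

1.0653

(1) 0.0274 × 16.2 × 2.4 = 1.06531
(2) 2.29 × 0.0465 × 9.03 = 0.96156
(3) 5.64 × 0.192 × 0.895 = 0.96918
Highest is cycle (1) at 1.0653 (>1, arbitrage).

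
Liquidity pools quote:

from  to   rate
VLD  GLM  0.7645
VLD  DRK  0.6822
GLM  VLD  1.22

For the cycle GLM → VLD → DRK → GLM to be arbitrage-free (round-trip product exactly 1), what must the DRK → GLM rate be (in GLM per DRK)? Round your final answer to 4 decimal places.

Known legs of the cycle: 1.22 × 0.6822 = 0.832284
For no arbitrage the full-cycle product must be 1, so the missing rate is 1 / 0.832284 ≈ 1.201513.

1.2015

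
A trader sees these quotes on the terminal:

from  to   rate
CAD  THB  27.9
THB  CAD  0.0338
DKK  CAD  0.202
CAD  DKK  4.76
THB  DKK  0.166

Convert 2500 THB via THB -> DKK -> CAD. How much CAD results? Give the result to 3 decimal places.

2500 THB × 0.166 = 415 DKK
415 DKK × 0.202 = 83.83 CAD

83.830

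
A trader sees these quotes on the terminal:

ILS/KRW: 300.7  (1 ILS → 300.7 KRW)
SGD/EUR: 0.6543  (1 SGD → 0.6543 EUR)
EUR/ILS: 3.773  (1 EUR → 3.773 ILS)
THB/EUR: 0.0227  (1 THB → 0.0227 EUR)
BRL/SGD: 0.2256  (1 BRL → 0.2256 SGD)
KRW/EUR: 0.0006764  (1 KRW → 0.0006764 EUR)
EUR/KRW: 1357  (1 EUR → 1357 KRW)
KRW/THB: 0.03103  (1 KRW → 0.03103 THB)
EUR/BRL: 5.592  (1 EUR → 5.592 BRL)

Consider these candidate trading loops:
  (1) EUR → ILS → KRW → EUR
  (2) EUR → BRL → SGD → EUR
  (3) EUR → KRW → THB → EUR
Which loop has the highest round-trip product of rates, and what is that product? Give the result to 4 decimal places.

(1) 3.773 × 300.7 × 0.0006764 = 0.76740
(2) 5.592 × 0.2256 × 0.6543 = 0.82544
(3) 1357 × 0.03103 × 0.0227 = 0.95585
Highest is cycle (3) at 0.9558 (≤1, no arbitrage).

0.9558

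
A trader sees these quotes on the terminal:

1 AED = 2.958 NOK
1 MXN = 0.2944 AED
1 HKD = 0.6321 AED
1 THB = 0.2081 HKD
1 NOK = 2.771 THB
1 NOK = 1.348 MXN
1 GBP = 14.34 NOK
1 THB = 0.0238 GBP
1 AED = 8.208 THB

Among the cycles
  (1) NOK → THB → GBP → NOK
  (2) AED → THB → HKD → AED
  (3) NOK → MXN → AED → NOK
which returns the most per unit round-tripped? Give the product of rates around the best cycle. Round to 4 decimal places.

1.1739

(1) 2.771 × 0.0238 × 14.34 = 0.94572
(2) 8.208 × 0.2081 × 0.6321 = 1.07968
(3) 1.348 × 0.2944 × 2.958 = 1.17389
Highest is cycle (3) at 1.1739 (>1, arbitrage).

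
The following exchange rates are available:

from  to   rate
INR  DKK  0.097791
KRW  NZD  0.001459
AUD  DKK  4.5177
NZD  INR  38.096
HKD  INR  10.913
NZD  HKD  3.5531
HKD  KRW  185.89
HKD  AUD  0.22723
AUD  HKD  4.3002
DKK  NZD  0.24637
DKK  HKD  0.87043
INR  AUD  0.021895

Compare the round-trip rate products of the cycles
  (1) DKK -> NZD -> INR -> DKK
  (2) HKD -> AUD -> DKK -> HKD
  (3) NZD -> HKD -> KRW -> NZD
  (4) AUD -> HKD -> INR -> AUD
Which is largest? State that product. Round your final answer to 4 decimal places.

1.0275

(1) 0.24637 × 38.096 × 0.097791 = 0.91784
(2) 0.22723 × 4.5177 × 0.87043 = 0.89355
(3) 3.5531 × 185.89 × 0.001459 = 0.96365
(4) 4.3002 × 10.913 × 0.021895 = 1.02749
Highest is cycle (4) at 1.0275 (>1, arbitrage).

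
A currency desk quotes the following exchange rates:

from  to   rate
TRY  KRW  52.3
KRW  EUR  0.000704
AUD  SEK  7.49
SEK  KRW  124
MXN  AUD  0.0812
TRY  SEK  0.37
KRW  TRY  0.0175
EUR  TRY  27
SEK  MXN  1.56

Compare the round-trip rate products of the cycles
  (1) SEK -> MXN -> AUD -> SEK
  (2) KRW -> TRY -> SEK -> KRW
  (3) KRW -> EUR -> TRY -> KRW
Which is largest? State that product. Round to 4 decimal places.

0.9941

(1) 1.56 × 0.0812 × 7.49 = 0.94877
(2) 0.0175 × 0.37 × 124 = 0.80290
(3) 0.000704 × 27 × 52.3 = 0.99412
Highest is cycle (3) at 0.9941 (≤1, no arbitrage).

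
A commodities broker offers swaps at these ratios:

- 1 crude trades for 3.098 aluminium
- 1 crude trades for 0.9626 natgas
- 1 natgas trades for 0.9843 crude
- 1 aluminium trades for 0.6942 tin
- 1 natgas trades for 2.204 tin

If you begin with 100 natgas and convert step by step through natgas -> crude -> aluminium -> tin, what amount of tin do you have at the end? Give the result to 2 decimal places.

211.69

100 natgas × 0.9843 = 98.43 crude
98.43 crude × 3.098 = 304.93614 aluminium
304.93614 aluminium × 0.6942 = 211.686668388 tin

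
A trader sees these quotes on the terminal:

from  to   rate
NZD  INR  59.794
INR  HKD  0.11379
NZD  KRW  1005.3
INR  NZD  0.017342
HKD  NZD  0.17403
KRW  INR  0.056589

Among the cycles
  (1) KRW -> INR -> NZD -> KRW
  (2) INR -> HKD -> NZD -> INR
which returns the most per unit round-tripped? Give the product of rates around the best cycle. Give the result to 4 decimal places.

1.1841

(1) 0.056589 × 0.017342 × 1005.3 = 0.98657
(2) 0.11379 × 0.17403 × 59.794 = 1.18409
Highest is cycle (2) at 1.1841 (>1, arbitrage).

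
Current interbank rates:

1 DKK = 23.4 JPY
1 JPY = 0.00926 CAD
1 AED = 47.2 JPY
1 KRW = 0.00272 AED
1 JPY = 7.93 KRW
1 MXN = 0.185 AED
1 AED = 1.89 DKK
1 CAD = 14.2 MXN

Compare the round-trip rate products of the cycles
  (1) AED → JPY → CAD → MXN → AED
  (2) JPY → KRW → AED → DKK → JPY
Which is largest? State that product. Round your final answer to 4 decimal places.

(1) 47.2 × 0.00926 × 14.2 × 0.185 = 1.14819
(2) 7.93 × 0.00272 × 1.89 × 23.4 = 0.95394
Highest is cycle (1) at 1.1482 (>1, arbitrage).

1.1482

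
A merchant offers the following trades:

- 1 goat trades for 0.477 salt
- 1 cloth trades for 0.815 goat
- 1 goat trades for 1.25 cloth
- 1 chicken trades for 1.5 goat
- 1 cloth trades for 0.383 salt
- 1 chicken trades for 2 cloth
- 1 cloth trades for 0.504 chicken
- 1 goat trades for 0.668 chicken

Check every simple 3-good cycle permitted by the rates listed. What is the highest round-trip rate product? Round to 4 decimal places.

1.0888

chicken→cloth→goat→chicken: 2 × 0.815 × 0.668 = 1.08884
chicken→goat→cloth→chicken: 1.5 × 1.25 × 0.504 = 0.94500
Maximum is chicken→cloth→goat→chicken at 1.0888; arbitrage exists.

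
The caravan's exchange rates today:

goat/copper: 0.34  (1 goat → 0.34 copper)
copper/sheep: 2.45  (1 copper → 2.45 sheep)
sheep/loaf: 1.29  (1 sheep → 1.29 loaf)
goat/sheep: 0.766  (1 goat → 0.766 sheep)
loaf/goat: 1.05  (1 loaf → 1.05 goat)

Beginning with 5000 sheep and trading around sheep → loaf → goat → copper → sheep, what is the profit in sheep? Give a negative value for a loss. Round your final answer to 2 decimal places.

641.49

5000 sheep × 1.29 = 6450 loaf
6450 loaf × 1.05 = 6772.5 goat
6772.5 goat × 0.34 = 2302.65 copper
2302.65 copper × 2.45 = 5641.4925 sheep
Net change: 5641.4925 − 5000 = 641.4925 sheep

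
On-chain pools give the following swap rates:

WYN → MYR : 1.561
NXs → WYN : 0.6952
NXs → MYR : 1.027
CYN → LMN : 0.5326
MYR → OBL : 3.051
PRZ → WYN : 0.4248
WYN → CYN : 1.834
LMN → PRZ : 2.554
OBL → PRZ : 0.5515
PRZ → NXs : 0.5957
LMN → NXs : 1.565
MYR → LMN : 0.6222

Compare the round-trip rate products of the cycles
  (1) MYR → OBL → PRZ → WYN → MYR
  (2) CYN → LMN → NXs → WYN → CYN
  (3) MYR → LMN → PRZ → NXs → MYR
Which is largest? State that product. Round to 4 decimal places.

1.1158

(1) 3.051 × 0.5515 × 0.4248 × 1.561 = 1.11577
(2) 0.5326 × 1.565 × 0.6952 × 1.834 = 1.06273
(3) 0.6222 × 2.554 × 0.5957 × 1.027 = 0.97219
Highest is cycle (1) at 1.1158 (>1, arbitrage).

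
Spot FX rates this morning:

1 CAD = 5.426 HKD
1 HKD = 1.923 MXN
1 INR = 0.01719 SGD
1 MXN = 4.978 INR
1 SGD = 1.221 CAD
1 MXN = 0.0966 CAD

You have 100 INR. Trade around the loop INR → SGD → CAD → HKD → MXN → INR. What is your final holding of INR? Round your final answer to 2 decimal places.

100 INR × 0.01719 = 1.719 SGD
1.719 SGD × 1.221 = 2.098899 CAD
2.098899 CAD × 5.426 = 11.388625974 HKD
11.388625974 HKD × 1.923 = 21.900327748002 MXN
21.900327748002 MXN × 4.978 = 109.019831529553956 INR

109.02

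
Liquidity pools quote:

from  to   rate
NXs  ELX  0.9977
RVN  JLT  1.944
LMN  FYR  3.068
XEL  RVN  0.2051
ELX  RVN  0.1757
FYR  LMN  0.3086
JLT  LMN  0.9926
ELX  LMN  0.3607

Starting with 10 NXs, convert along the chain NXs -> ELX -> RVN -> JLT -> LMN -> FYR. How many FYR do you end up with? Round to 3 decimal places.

10.378

10 NXs × 0.9977 = 9.977 ELX
9.977 ELX × 0.1757 = 1.7529589 RVN
1.7529589 RVN × 1.944 = 3.4077521016 JLT
3.4077521016 JLT × 0.9926 = 3.38253473604816 LMN
3.38253473604816 LMN × 3.068 = 10.37761657019575488 FYR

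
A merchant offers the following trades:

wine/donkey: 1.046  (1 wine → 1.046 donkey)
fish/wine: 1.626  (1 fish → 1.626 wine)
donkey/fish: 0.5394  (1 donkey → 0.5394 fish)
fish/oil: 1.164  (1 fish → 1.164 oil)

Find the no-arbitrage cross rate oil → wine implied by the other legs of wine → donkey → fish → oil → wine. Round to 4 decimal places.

1.5227

Known legs of the cycle: 1.046 × 0.5394 × 1.164 = 0.6567432336
For no arbitrage the full-cycle product must be 1, so the missing rate is 1 / 0.6567432336 ≈ 1.522665.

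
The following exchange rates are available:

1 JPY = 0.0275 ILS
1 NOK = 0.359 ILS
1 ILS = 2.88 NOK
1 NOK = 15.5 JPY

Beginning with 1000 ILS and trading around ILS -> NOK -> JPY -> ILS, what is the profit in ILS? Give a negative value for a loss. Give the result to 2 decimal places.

1000 ILS × 2.88 = 2880 NOK
2880 NOK × 15.5 = 44640 JPY
44640 JPY × 0.0275 = 1227.6 ILS
Net change: 1227.6 − 1000 = 227.6 ILS

227.60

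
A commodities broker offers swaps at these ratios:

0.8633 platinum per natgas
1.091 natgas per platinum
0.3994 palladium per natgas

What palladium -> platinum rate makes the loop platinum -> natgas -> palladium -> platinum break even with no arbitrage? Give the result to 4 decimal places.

Known legs of the cycle: 1.091 × 0.3994 = 0.4357454
For no arbitrage the full-cycle product must be 1, so the missing rate is 1 / 0.4357454 ≈ 2.294918.

2.2949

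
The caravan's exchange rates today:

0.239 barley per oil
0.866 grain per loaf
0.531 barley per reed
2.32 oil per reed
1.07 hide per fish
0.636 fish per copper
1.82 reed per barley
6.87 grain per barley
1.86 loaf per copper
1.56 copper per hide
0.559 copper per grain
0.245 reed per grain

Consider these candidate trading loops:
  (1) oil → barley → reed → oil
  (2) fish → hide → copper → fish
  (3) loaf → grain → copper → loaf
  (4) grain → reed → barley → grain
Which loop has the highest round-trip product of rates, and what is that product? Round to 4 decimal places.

(1) 0.239 × 1.82 × 2.32 = 1.00915
(2) 1.07 × 1.56 × 0.636 = 1.06161
(3) 0.866 × 0.559 × 1.86 = 0.90041
(4) 0.245 × 0.531 × 6.87 = 0.89375
Highest is cycle (2) at 1.0616 (>1, arbitrage).

1.0616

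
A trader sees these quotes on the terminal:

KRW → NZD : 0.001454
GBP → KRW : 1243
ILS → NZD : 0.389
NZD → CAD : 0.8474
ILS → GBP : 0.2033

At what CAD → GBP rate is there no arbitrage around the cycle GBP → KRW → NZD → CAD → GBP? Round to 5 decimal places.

Known legs of the cycle: 1243 × 0.001454 × 0.8474 = 1.5315246628
For no arbitrage the full-cycle product must be 1, so the missing rate is 1 / 1.5315246628 ≈ 0.6529441.

0.65294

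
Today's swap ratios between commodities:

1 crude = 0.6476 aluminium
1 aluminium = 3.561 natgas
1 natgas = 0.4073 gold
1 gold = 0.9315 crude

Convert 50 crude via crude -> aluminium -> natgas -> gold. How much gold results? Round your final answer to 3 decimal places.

50 crude × 0.6476 = 32.38 aluminium
32.38 aluminium × 3.561 = 115.30518 natgas
115.30518 natgas × 0.4073 = 46.963799814 gold

46.964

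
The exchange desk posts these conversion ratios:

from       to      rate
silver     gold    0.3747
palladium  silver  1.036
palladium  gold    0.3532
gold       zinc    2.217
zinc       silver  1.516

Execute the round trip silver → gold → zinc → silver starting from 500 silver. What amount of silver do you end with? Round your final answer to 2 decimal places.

629.68

500 silver × 0.3747 = 187.35 gold
187.35 gold × 2.217 = 415.35495 zinc
415.35495 zinc × 1.516 = 629.6781042 silver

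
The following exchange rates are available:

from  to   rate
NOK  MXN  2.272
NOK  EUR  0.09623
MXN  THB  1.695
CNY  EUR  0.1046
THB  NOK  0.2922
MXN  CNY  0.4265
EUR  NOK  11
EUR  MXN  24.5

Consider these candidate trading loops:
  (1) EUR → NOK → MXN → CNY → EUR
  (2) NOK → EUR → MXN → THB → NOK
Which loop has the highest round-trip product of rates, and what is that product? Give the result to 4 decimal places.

(1) 11 × 2.272 × 0.4265 × 0.1046 = 1.11494
(2) 0.09623 × 24.5 × 1.695 × 0.2922 = 1.16769
Highest is cycle (2) at 1.1677 (>1, arbitrage).

1.1677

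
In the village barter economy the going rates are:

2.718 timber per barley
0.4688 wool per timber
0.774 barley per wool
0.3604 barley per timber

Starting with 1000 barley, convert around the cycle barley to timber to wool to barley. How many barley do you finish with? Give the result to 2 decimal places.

986.23

1000 barley × 2.718 = 2718 timber
2718 timber × 0.4688 = 1274.1984 wool
1274.1984 wool × 0.774 = 986.2295616 barley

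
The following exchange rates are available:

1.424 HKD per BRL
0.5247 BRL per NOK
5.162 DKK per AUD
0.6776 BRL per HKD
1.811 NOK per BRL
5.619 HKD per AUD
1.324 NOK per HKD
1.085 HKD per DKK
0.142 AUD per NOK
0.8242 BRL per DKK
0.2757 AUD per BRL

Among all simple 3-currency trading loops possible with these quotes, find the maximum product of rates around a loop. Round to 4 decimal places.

1.1730

DKK→BRL→AUD→DKK: 0.8242 × 0.2757 × 5.162 = 1.17297
AUD→HKD→NOK→AUD: 5.619 × 1.324 × 0.142 = 1.05642
AUD→HKD→BRL→AUD: 5.619 × 0.6776 × 0.2757 = 1.04971
HKD→NOK→BRL→HKD: 1.324 × 0.5247 × 1.424 = 0.98926
Maximum is DKK→BRL→AUD→DKK at 1.1730; arbitrage exists.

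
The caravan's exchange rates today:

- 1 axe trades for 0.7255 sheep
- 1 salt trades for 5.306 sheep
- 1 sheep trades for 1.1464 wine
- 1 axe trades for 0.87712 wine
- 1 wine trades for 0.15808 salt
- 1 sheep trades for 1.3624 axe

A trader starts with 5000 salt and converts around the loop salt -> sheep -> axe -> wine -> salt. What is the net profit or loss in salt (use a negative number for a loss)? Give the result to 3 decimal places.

5000 salt × 5.306 = 26530 sheep
26530 sheep × 1.3624 = 36144.472 axe
36144.472 axe × 0.87712 = 31703.03928064 wine
31703.03928064 wine × 0.15808 = 5011.6164494835712 salt
Net change: 5011.6164494835712 − 5000 = 11.6164494835712 salt

11.616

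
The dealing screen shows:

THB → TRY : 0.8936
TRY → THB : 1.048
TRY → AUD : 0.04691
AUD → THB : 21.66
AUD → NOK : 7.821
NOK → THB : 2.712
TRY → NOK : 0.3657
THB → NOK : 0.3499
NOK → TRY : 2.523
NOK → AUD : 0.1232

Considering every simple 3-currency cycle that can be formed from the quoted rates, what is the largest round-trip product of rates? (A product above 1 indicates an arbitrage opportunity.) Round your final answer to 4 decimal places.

THB→NOK→AUD→THB: 0.3499 × 0.1232 × 21.66 = 0.93371
TRY→AUD→NOK→TRY: 0.04691 × 7.821 × 2.523 = 0.92565
TRY→THB→NOK→TRY: 1.048 × 0.3499 × 2.523 = 0.92517
TRY→AUD→THB→TRY: 0.04691 × 21.66 × 0.8936 = 0.90796
TRY→NOK→THB→TRY: 0.3657 × 2.712 × 0.8936 = 0.88625
Maximum is THB→NOK→AUD→THB at 0.9337; no arbitrage — every cycle loses value.

0.9337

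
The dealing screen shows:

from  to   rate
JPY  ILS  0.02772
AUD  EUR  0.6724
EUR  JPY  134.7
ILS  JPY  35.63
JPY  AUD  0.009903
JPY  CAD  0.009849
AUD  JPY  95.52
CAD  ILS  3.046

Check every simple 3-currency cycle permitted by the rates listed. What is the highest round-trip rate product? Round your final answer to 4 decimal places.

CAD→ILS→JPY→CAD: 3.046 × 35.63 × 0.009849 = 1.06890
JPY→AUD→EUR→JPY: 0.009903 × 0.6724 × 134.7 = 0.89694
Maximum is CAD→ILS→JPY→CAD at 1.0689; arbitrage exists.

1.0689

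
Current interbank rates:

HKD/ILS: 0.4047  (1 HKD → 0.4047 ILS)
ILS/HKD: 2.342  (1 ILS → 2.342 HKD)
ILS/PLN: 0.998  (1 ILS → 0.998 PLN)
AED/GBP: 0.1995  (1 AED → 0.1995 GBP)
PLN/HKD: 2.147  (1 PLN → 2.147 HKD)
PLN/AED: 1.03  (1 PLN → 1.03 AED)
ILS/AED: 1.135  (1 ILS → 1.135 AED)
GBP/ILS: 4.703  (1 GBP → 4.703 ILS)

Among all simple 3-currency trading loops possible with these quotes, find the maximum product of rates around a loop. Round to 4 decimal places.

1.0649

ILS→AED→GBP→ILS: 1.135 × 0.1995 × 4.703 = 1.06491
ILS→PLN→HKD→ILS: 0.998 × 2.147 × 0.4047 = 0.86715
Maximum is ILS→AED→GBP→ILS at 1.0649; arbitrage exists.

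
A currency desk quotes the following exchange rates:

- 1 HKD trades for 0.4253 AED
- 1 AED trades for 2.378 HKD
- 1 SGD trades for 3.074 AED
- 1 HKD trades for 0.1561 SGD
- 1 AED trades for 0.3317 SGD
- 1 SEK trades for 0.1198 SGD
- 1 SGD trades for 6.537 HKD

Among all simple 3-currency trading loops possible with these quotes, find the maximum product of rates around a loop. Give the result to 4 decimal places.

SGD→AED→HKD→SGD: 3.074 × 2.378 × 0.1561 = 1.14109
SGD→HKD→AED→SGD: 6.537 × 0.4253 × 0.3317 = 0.92219
Maximum is SGD→AED→HKD→SGD at 1.1411; arbitrage exists.

1.1411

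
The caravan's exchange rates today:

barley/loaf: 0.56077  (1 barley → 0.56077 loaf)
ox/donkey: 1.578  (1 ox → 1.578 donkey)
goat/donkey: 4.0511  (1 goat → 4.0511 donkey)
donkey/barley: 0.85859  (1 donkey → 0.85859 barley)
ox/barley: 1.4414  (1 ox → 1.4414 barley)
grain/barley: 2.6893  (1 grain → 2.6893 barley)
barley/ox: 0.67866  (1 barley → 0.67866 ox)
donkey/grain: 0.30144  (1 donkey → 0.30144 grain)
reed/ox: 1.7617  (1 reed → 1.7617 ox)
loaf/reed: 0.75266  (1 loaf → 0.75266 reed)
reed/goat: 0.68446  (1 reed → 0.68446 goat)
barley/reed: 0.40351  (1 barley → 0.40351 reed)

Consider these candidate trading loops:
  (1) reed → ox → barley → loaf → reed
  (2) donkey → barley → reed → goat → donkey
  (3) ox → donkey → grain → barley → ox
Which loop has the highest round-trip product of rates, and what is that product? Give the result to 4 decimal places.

1.0718

(1) 1.7617 × 1.4414 × 0.56077 × 0.75266 = 1.07177
(2) 0.85859 × 0.40351 × 0.68446 × 4.0511 = 0.96064
(3) 1.578 × 0.30144 × 2.6893 × 0.67866 = 0.86816
Highest is cycle (1) at 1.0718 (>1, arbitrage).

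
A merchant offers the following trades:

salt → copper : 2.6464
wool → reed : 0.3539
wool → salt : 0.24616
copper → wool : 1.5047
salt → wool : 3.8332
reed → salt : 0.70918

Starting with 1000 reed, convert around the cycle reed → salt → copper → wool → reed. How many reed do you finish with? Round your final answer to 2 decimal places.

999.41

1000 reed × 0.70918 = 709.18 salt
709.18 salt × 2.6464 = 1876.773952 copper
1876.773952 copper × 1.5047 = 2823.9817655744 wool
2823.9817655744 wool × 0.3539 = 999.40714683678016 reed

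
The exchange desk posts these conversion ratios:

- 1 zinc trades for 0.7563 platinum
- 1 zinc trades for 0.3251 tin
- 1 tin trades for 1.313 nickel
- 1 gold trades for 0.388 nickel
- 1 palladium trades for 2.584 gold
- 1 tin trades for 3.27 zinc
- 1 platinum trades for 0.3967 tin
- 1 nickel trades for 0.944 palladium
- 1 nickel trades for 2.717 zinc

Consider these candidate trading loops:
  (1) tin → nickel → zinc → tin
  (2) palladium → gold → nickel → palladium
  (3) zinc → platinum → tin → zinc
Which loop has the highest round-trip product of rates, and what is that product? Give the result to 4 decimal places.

1.1598

(1) 1.313 × 2.717 × 0.3251 = 1.15977
(2) 2.584 × 0.388 × 0.944 = 0.94645
(3) 0.7563 × 0.3967 × 3.27 = 0.98108
Highest is cycle (1) at 1.1598 (>1, arbitrage).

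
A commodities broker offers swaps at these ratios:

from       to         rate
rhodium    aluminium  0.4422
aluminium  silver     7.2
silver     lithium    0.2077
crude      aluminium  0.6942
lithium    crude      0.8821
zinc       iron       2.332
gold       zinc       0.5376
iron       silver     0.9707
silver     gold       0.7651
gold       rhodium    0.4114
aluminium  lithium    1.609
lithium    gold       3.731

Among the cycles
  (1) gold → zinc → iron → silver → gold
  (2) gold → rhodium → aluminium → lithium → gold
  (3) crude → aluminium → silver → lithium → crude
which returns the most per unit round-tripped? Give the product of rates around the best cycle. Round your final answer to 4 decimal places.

1.0921

(1) 0.5376 × 2.332 × 0.9707 × 0.7651 = 0.93109
(2) 0.4114 × 0.4422 × 1.609 × 3.731 = 1.09210
(3) 0.6942 × 7.2 × 0.2077 × 0.8821 = 0.91574
Highest is cycle (2) at 1.0921 (>1, arbitrage).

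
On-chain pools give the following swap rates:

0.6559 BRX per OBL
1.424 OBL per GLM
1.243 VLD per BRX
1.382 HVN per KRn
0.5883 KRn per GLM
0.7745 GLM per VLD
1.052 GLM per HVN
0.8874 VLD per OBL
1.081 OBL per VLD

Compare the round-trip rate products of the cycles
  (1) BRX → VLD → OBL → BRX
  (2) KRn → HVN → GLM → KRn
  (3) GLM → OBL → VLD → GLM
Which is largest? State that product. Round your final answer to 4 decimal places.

0.9787

(1) 1.243 × 1.081 × 0.6559 = 0.88132
(2) 1.382 × 1.052 × 0.5883 = 0.85531
(3) 1.424 × 0.8874 × 0.7745 = 0.97870
Highest is cycle (3) at 0.9787 (≤1, no arbitrage).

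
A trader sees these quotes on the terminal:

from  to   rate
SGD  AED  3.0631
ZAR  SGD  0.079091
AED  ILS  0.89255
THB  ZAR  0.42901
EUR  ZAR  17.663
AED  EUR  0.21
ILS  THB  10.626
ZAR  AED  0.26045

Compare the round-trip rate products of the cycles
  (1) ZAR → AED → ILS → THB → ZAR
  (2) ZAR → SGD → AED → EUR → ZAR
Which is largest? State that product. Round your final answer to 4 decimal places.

1.0597

(1) 0.26045 × 0.89255 × 10.626 × 0.42901 = 1.05973
(2) 0.079091 × 3.0631 × 0.21 × 17.663 = 0.89861
Highest is cycle (1) at 1.0597 (>1, arbitrage).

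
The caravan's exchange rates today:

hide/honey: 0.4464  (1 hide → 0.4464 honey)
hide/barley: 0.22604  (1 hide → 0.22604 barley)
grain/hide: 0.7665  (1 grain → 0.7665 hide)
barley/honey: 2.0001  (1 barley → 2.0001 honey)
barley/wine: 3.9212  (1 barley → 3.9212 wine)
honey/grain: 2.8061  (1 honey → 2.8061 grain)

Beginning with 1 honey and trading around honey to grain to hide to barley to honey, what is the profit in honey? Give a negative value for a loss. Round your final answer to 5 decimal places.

-0.02758

1 honey × 2.8061 = 2.8061 grain
2.8061 grain × 0.7665 = 2.15087565 hide
2.15087565 hide × 0.22604 = 0.486183931926 barley
0.486183931926 barley × 2.0001 = 0.9724164822451926 honey
Net change: 0.9724164822451926 − 1 = -0.0275835177548074 honey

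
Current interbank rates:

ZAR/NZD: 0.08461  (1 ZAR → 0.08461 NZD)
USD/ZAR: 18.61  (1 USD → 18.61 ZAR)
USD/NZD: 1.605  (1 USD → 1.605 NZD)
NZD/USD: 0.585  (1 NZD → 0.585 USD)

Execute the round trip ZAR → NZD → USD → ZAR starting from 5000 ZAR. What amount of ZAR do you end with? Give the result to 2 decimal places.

4605.68

5000 ZAR × 0.08461 = 423.05 NZD
423.05 NZD × 0.585 = 247.48425 USD
247.48425 USD × 18.61 = 4605.6818925 ZAR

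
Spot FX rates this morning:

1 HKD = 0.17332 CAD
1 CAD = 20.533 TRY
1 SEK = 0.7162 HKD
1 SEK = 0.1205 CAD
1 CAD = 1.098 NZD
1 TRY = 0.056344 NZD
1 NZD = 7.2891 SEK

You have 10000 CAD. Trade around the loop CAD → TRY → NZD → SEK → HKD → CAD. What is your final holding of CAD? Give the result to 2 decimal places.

10467.84

10000 CAD × 20.533 = 205330 TRY
205330 TRY × 0.056344 = 11569.11352 NZD
11569.11352 NZD × 7.2891 = 84328.425358632 SEK
84328.425358632 SEK × 0.7162 = 60396.0182418522384 HKD
60396.0182418522384 HKD × 0.17332 = 10467.837881677829959488 CAD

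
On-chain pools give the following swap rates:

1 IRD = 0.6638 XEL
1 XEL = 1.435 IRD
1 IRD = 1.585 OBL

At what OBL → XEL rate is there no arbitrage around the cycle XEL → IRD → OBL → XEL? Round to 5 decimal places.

0.43966

Known legs of the cycle: 1.435 × 1.585 = 2.274475
For no arbitrage the full-cycle product must be 1, so the missing rate is 1 / 2.274475 ≈ 0.4396619.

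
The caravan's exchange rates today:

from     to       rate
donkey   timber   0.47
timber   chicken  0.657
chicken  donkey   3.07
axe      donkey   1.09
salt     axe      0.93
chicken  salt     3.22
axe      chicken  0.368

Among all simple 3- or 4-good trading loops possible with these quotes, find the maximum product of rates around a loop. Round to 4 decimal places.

1.1020

chicken→salt→axe→chicken: 3.22 × 0.93 × 0.368 = 1.10201
chicken→donkey→timber→chicken: 3.07 × 0.47 × 0.657 = 0.94799
Maximum is chicken→salt→axe→chicken at 1.1020; arbitrage exists.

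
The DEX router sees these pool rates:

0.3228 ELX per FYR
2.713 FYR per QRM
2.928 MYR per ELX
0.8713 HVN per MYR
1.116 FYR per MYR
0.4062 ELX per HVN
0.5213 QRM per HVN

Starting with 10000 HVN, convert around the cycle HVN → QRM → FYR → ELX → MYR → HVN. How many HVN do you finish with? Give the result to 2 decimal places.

11646.89

10000 HVN × 0.5213 = 5213 QRM
5213 QRM × 2.713 = 14142.869 FYR
14142.869 FYR × 0.3228 = 4565.3181132 ELX
4565.3181132 ELX × 2.928 = 13367.2514354496 MYR
13367.2514354496 MYR × 0.8713 = 11646.88617570723648 HVN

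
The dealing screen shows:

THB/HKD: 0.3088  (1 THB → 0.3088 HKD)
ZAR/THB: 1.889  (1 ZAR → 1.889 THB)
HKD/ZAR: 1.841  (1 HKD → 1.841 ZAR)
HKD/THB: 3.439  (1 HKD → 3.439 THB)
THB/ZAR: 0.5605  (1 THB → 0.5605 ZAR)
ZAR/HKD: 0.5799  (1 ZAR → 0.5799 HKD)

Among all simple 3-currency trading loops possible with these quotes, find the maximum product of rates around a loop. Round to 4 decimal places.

HKD→THB→ZAR→HKD: 3.439 × 0.5605 × 0.5799 = 1.11779
HKD→ZAR→THB→HKD: 1.841 × 1.889 × 0.3088 = 1.07390
Maximum is HKD→THB→ZAR→HKD at 1.1178; arbitrage exists.

1.1178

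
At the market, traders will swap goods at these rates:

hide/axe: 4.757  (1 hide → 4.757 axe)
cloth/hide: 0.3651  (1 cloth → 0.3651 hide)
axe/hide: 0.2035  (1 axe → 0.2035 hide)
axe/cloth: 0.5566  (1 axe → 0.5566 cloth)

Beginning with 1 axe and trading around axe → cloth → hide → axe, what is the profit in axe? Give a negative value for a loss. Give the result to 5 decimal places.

-0.03331

1 axe × 0.5566 = 0.5566 cloth
0.5566 cloth × 0.3651 = 0.20321466 hide
0.20321466 hide × 4.757 = 0.96669213762 axe
Net change: 0.96669213762 − 1 = -0.03330786238 axe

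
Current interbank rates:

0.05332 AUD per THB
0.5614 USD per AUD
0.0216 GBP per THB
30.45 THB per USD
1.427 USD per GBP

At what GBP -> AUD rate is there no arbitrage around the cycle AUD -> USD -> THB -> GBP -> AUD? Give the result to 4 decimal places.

2.7082

Known legs of the cycle: 0.5614 × 30.45 × 0.0216 = 0.369244008
For no arbitrage the full-cycle product must be 1, so the missing rate is 1 / 0.369244008 ≈ 2.708236.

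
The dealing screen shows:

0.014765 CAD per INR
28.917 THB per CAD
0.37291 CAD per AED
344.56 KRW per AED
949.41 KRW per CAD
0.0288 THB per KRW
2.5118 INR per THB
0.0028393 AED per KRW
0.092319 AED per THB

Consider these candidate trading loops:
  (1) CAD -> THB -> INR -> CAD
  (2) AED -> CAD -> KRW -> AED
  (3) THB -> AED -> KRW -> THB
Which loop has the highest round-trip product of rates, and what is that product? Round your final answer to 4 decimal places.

(1) 28.917 × 2.5118 × 0.014765 = 1.07244
(2) 0.37291 × 949.41 × 0.0028393 = 1.00524
(3) 0.092319 × 344.56 × 0.0288 = 0.91611
Highest is cycle (1) at 1.0724 (>1, arbitrage).

1.0724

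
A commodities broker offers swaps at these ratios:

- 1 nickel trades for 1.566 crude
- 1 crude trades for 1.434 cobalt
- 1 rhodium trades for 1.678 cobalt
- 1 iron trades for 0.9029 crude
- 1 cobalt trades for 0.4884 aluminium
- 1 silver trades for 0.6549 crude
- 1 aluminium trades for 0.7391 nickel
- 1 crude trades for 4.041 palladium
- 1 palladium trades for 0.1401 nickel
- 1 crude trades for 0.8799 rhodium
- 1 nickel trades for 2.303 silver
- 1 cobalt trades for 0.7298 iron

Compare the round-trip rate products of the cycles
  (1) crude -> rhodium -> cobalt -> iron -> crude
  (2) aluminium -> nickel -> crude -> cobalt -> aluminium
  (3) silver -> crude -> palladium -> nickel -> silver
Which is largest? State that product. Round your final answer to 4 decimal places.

(1) 0.8799 × 1.678 × 0.7298 × 0.9029 = 0.97290
(2) 0.7391 × 1.566 × 1.434 × 0.4884 = 0.81062
(3) 0.6549 × 4.041 × 0.1401 × 2.303 = 0.85388
Highest is cycle (1) at 0.9729 (≤1, no arbitrage).

0.9729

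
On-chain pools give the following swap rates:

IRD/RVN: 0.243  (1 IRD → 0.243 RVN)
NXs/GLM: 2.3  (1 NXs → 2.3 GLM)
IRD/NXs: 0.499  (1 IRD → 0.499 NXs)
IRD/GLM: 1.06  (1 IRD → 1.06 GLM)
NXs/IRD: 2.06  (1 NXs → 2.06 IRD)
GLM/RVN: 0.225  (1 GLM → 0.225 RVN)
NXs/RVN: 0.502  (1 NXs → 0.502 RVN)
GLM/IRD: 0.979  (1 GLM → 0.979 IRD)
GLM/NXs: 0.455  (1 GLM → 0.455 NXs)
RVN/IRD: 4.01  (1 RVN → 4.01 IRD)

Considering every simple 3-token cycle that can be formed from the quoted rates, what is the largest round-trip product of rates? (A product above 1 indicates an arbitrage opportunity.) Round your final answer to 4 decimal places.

1.1236

NXs→GLM→IRD→NXs: 2.3 × 0.979 × 0.499 = 1.12360
NXs→RVN→IRD→NXs: 0.502 × 4.01 × 0.499 = 1.00450
NXs→IRD→GLM→NXs: 2.06 × 1.06 × 0.455 = 0.99354
GLM→RVN→IRD→GLM: 0.225 × 4.01 × 1.06 = 0.95639
Maximum is NXs→GLM→IRD→NXs at 1.1236; arbitrage exists.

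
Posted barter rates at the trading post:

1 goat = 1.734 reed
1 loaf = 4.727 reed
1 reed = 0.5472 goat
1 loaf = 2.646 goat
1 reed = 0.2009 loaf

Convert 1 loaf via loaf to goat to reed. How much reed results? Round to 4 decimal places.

4.5882

1 loaf × 2.646 = 2.646 goat
2.646 goat × 1.734 = 4.588164 reed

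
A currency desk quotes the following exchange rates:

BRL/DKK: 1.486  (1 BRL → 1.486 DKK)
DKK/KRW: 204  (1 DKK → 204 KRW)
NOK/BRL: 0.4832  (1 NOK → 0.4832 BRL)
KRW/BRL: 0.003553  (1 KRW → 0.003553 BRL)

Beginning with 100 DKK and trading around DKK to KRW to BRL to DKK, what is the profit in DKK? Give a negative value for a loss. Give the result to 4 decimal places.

7.7071

100 DKK × 204 = 20400 KRW
20400 KRW × 0.003553 = 72.4812 BRL
72.4812 BRL × 1.486 = 107.7070632 DKK
Net change: 107.7070632 − 100 = 7.7070632 DKK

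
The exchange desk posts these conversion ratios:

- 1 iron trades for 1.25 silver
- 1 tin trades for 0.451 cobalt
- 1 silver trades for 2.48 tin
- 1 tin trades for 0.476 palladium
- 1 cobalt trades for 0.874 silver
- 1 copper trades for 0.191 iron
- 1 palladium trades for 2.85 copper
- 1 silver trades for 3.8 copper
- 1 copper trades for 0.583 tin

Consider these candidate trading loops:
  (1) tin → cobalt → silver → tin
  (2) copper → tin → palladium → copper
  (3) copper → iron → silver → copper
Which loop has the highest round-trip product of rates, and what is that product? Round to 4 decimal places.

(1) 0.451 × 0.874 × 2.48 = 0.97755
(2) 0.583 × 0.476 × 2.85 = 0.79090
(3) 0.191 × 1.25 × 3.8 = 0.90725
Highest is cycle (1) at 0.9776 (≤1, no arbitrage).

0.9776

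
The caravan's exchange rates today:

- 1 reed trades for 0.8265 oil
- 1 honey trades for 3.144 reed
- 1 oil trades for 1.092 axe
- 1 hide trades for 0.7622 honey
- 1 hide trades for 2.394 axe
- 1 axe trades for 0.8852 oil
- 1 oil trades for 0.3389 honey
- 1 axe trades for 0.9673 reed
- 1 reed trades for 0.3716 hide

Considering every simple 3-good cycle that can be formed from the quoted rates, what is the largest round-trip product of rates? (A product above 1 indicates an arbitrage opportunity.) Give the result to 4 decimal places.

reed→hide→honey→reed: 0.3716 × 0.7622 × 3.144 = 0.89049
reed→oil→honey→reed: 0.8265 × 0.3389 × 3.144 = 0.88064
axe→reed→oil→axe: 0.9673 × 0.8265 × 1.092 = 0.87303
axe→reed→hide→axe: 0.9673 × 0.3716 × 2.394 = 0.86052
Maximum is reed→hide→honey→reed at 0.8905; no arbitrage — every cycle loses value.

0.8905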